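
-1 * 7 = -7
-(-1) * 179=179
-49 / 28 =-7 / 4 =-1.75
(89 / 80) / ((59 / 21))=1869 / 4720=0.40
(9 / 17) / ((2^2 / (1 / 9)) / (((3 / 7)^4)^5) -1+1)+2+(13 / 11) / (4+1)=2.24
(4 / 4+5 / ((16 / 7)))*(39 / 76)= 1989 / 1216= 1.64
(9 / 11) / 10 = 9 / 110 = 0.08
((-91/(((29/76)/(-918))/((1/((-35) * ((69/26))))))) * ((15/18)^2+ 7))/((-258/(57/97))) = 574582762/13910285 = 41.31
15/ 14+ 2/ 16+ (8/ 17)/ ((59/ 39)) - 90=-4970447/ 56168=-88.49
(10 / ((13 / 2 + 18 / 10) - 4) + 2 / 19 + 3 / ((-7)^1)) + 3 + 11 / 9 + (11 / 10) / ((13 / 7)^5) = 1199068030397 / 191108220030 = 6.27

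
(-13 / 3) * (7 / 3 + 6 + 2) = -403 / 9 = -44.78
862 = 862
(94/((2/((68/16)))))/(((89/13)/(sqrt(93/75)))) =10387 * sqrt(31)/1780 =32.49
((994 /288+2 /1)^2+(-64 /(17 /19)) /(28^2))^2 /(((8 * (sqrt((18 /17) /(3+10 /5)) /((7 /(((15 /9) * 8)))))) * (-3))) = -261877304601981121 * sqrt(170) /81835767512432640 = -41.72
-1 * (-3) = 3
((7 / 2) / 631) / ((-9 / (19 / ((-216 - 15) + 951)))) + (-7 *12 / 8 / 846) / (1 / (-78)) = 372081829 / 384354720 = 0.97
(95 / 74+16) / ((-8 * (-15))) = 1279 / 8880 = 0.14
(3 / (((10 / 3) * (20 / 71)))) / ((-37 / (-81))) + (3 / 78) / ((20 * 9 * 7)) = 21195403 / 3030300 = 6.99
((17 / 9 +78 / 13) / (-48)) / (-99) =71 / 42768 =0.00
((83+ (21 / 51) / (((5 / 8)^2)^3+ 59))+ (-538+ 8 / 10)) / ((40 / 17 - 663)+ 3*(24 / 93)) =18528981182617 / 26919770120565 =0.69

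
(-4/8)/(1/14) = -7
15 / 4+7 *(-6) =-153 / 4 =-38.25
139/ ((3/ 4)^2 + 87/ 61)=135664/ 1941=69.89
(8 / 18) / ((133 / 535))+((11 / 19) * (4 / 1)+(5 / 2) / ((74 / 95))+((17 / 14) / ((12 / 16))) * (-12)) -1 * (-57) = 7951555 / 177156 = 44.88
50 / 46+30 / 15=71 / 23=3.09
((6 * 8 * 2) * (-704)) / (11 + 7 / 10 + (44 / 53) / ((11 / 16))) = -35819520 / 6841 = -5236.01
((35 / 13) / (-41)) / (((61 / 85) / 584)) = -1737400 / 32513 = -53.44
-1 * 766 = -766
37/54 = 0.69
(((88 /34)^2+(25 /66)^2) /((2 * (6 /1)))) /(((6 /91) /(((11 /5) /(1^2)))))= 783859531 /41199840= 19.03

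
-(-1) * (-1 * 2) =-2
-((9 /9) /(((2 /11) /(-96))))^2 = -278784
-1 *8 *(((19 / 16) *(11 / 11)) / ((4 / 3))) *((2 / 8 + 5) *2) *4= -1197 / 4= -299.25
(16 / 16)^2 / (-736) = -1 / 736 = -0.00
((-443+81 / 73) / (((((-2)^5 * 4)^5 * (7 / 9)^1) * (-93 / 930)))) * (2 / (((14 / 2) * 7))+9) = -321531615 / 215083372249088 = -0.00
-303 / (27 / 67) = -6767 / 9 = -751.89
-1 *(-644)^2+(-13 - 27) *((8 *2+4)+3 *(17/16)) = -831327/2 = -415663.50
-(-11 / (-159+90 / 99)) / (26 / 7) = -847 / 45214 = -0.02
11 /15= 0.73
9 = 9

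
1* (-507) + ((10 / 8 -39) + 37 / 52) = -14145 / 26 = -544.04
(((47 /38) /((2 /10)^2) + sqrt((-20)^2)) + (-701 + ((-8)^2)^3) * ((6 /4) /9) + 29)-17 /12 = 9952733 /228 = 43652.34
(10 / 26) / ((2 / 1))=5 / 26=0.19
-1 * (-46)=46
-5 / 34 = -0.15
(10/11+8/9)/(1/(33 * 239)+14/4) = 85084/165633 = 0.51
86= 86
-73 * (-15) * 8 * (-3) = -26280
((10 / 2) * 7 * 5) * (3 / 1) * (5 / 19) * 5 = 13125 / 19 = 690.79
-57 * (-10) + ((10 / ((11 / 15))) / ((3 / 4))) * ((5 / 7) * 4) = 621.95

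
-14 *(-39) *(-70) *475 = -18154500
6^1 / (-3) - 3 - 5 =-10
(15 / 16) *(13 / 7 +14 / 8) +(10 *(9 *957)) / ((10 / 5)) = 19294635 / 448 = 43068.38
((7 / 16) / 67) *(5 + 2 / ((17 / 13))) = 777 / 18224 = 0.04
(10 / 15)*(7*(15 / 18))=35 / 9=3.89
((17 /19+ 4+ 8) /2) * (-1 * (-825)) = 202125 /38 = 5319.08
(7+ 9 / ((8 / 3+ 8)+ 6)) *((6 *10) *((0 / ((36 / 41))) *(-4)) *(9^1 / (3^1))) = 0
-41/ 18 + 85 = 1489/ 18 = 82.72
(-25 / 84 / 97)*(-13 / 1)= 0.04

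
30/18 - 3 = -4/3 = -1.33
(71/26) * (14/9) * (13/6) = 497/54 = 9.20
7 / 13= 0.54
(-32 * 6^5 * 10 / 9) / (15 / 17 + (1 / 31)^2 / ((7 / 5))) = -313080.27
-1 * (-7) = 7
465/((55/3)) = 279/11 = 25.36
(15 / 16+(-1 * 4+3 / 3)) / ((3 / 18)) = -99 / 8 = -12.38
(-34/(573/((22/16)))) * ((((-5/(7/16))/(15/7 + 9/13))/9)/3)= 24310/1995759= 0.01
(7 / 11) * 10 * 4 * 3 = 840 / 11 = 76.36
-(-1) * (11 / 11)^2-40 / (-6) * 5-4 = 91 / 3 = 30.33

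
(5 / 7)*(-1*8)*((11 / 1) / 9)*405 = -19800 / 7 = -2828.57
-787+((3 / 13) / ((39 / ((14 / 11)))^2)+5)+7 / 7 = -622855895 / 797511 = -781.00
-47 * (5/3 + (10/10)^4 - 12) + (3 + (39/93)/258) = 3532463/7998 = 441.67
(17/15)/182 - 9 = -24553/2730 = -8.99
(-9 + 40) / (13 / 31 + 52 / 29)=14.01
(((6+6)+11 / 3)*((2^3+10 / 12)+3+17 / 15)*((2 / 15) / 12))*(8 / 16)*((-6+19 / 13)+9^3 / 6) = 55598603 / 421200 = 132.00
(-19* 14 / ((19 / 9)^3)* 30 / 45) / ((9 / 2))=-1512 / 361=-4.19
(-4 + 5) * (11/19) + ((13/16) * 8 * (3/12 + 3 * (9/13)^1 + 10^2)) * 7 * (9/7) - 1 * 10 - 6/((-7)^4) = 2181209147/364952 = 5976.70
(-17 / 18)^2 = 289 / 324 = 0.89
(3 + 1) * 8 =32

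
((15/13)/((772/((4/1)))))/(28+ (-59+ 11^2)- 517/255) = 3825/56284397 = 0.00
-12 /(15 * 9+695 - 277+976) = -12 /1529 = -0.01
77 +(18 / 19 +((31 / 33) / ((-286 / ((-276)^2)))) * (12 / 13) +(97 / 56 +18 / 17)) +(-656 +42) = -282671663269 / 369881512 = -764.22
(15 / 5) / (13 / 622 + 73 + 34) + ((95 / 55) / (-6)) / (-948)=39338887 / 1388321352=0.03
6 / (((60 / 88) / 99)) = 4356 / 5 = 871.20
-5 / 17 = -0.29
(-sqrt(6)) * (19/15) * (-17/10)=323 * sqrt(6)/150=5.27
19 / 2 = 9.50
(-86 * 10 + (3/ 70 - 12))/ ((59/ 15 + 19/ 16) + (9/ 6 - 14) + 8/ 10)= 1464888/ 11053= 132.53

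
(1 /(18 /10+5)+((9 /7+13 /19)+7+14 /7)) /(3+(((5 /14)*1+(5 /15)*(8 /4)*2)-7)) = -150813 /31331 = -4.81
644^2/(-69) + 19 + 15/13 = -233630/39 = -5990.51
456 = 456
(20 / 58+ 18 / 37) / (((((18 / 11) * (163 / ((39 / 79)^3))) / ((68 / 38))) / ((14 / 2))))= 7695836148 / 1638408533159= 0.00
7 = 7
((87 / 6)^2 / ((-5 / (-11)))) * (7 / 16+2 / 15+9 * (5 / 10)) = 11258467 / 4800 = 2345.51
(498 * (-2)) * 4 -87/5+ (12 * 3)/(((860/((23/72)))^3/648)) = -40721831642233/10176896000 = -4001.40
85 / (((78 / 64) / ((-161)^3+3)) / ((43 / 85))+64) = 488106594880 / 367515550477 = 1.33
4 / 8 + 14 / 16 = 11 / 8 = 1.38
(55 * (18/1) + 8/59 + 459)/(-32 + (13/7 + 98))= 598493/28025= 21.36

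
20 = 20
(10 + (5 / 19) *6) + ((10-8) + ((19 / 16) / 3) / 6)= 74665 / 5472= 13.64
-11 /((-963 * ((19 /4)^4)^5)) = 12094627905536 /36199144439616757740201443763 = 0.00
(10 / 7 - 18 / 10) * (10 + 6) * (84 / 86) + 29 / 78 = -91109 / 16770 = -5.43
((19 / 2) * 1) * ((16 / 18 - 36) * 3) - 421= -4265 / 3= -1421.67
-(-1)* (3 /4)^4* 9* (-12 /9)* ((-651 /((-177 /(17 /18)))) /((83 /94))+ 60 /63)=-40702527 /2193856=-18.55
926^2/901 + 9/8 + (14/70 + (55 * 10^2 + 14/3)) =698204939/108120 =6457.69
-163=-163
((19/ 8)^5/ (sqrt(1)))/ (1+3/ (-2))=-2476099/ 16384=-151.13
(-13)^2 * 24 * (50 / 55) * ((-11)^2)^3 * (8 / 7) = 52257828480 / 7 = 7465404068.57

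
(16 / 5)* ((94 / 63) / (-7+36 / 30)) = -1504 / 1827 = -0.82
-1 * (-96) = 96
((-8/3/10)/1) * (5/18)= -2/27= -0.07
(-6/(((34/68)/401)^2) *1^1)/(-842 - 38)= 482403/110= 4385.48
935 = 935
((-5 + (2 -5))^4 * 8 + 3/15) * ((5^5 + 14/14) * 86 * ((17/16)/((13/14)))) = 1310379182511/130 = 10079839865.47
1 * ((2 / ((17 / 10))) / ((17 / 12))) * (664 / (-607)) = -159360 / 175423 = -0.91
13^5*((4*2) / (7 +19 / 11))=4084223 / 12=340351.92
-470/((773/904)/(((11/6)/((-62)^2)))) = -584210/2228559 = -0.26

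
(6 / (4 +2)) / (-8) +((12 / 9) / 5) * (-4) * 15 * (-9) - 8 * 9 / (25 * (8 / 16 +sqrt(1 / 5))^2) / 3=-1157 / 40 +384 * sqrt(5) / 5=142.81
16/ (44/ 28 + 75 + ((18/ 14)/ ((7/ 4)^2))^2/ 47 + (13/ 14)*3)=176944096/ 877652591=0.20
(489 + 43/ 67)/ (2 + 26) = 17.49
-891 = -891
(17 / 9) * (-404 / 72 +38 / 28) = -4556 / 567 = -8.04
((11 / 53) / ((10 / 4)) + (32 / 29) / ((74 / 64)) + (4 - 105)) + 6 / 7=-197261083 / 1990415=-99.11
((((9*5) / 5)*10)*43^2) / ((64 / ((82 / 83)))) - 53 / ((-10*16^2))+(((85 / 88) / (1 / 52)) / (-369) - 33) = 2535.71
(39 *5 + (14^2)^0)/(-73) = -196/73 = -2.68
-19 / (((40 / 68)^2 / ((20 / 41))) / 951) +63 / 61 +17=-318312901 / 12505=-25454.85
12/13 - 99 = -1275/13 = -98.08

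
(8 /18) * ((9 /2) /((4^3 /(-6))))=-0.19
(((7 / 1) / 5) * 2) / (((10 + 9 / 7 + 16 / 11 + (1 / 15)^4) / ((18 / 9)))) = 10914750 / 24831601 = 0.44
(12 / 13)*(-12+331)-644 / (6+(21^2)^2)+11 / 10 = 7472690281 / 25283310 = 295.56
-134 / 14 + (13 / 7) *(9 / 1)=50 / 7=7.14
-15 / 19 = -0.79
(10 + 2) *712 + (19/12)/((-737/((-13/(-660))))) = 49871669513/5837040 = 8544.00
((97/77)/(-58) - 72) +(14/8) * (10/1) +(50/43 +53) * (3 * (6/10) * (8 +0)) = 725.42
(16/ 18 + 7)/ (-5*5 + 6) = -71/ 171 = -0.42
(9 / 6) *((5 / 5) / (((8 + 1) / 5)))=5 / 6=0.83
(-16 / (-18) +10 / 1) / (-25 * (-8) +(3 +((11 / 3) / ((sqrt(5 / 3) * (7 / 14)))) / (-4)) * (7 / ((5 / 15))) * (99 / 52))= 8632624 * sqrt(15) / 5361464993 +1695643040 / 48253184937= 0.04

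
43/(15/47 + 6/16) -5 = 14863/261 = 56.95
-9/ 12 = -3/ 4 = -0.75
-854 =-854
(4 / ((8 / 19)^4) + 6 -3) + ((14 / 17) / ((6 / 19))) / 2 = 6871139 / 52224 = 131.57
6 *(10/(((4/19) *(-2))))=-285/2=-142.50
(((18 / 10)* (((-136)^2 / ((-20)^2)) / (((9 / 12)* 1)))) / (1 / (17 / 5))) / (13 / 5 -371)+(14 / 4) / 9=-438847 / 690750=-0.64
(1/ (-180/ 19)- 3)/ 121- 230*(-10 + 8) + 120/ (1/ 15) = 49222241/ 21780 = 2259.97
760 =760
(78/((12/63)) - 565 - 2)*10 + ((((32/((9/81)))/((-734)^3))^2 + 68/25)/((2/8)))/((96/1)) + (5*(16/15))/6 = -1730665013237596933631/1099534597616146050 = -1574.00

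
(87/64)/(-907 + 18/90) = -435/290176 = -0.00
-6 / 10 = -3 / 5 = -0.60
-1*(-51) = 51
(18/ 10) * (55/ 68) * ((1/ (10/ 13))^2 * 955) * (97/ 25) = 309975237/ 34000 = 9116.92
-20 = -20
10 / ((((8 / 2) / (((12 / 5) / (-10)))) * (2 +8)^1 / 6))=-9 / 25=-0.36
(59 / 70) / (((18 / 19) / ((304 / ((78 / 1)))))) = 42598 / 12285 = 3.47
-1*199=-199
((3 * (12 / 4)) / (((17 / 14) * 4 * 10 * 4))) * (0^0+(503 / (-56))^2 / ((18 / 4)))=15713 / 17920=0.88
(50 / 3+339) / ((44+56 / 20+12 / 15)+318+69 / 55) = 58685 / 60531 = 0.97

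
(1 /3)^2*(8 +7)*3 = 5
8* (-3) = -24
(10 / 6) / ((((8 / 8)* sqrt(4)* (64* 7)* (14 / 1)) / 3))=5 / 12544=0.00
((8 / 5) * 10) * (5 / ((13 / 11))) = 67.69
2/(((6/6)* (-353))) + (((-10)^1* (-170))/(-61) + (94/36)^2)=-146905531/6976692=-21.06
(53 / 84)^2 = 2809 / 7056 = 0.40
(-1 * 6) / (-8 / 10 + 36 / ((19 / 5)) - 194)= 285 / 8803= 0.03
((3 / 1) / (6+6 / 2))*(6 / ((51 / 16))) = 32 / 51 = 0.63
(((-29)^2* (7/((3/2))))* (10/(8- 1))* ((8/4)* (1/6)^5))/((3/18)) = 4205/486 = 8.65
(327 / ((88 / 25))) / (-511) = -8175 / 44968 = -0.18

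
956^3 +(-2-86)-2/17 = 14853286374/17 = 873722727.88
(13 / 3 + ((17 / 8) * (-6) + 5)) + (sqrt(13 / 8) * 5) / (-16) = -41 / 12- 5 * sqrt(26) / 64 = -3.82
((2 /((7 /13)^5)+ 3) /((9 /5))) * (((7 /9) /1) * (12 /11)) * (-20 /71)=-317202800 /50629887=-6.27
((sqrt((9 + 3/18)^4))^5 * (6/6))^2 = 64158439152961731834506988525390625/3656158440062976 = 17548046728482758543.62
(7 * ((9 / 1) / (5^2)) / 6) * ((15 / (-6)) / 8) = -21 / 160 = -0.13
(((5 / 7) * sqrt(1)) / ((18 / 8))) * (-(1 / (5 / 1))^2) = -4 / 315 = -0.01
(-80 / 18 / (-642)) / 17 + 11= 540263 / 49113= 11.00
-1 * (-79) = 79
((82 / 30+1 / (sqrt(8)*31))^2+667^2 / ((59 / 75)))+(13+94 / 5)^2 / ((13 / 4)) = 41*sqrt(2) / 930+750752501250223 / 1326756600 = 565855.55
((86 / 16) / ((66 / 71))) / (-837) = -3053 / 441936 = -0.01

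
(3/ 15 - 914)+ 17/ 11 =-50174/ 55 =-912.25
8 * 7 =56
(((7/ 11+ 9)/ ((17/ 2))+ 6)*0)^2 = 0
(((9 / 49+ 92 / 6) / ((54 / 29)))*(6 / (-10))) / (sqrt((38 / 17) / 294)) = -66149*sqrt(969) / 35910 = -57.34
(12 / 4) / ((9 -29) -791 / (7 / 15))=-3 / 1715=-0.00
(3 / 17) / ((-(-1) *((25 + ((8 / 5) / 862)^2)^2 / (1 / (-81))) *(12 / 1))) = -21566968200625 / 74244308494084732548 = -0.00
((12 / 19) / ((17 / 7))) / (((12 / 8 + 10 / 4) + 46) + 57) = 84 / 34561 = 0.00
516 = 516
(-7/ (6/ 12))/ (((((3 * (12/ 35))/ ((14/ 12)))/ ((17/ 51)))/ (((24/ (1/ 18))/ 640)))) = -343/ 96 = -3.57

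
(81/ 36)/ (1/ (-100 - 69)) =-380.25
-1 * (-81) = 81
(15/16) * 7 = 105/16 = 6.56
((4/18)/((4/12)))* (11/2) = 11/3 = 3.67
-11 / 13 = -0.85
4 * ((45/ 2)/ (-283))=-90/ 283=-0.32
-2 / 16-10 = -81 / 8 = -10.12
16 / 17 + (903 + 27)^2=14703316 / 17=864900.94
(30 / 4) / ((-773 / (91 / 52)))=-105 / 6184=-0.02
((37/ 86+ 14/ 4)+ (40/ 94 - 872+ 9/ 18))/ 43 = -3504997/ 173806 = -20.17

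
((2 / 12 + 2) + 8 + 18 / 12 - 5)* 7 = 140 / 3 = 46.67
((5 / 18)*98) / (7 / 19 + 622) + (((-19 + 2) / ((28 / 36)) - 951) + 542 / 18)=-140457928 / 148995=-942.70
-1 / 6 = -0.17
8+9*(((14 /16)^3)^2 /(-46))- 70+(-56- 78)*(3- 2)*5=-8827971609 /12058624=-732.09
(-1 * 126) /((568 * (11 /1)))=-63 /3124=-0.02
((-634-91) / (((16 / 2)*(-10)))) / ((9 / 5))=725 / 144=5.03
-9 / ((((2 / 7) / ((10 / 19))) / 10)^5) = -47269687500000 / 2476099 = -19090386.73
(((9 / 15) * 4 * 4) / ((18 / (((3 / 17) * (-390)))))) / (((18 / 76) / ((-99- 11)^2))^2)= -43974536320000 / 459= -95805090021.79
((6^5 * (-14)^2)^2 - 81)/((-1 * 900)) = -51619302603/20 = -2580965130.15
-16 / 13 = -1.23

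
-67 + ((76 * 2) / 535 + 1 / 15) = -106972 / 1605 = -66.65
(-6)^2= 36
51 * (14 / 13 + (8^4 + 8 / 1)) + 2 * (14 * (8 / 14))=209374.92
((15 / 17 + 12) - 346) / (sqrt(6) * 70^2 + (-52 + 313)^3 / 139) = -4665107213739 / 1775537331228179 + 536132632700 * sqrt(6) / 5326611993684537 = -0.00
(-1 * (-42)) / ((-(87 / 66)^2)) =-20328 / 841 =-24.17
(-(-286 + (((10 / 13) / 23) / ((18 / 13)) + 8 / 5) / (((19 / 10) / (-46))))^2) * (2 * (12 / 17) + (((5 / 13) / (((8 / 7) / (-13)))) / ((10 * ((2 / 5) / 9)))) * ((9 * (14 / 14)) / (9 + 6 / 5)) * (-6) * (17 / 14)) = -6846731.37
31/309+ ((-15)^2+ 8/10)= 225.90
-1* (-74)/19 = 3.89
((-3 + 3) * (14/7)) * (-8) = 0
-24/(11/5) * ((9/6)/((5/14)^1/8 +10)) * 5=-448/55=-8.15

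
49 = 49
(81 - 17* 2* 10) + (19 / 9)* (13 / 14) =-32387 / 126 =-257.04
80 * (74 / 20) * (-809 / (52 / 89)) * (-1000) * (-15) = -79921110000 / 13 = -6147777692.31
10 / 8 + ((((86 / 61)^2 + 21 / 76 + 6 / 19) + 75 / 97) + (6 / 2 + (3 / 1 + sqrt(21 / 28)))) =sqrt(3) / 2 + 72712866 / 6857803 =11.47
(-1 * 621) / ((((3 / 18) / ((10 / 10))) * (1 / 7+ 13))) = -567 / 2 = -283.50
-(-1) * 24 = 24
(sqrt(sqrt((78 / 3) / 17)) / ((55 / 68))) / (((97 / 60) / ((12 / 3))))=192 * 17^(3 / 4) * 26^(1 / 4) / 1067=3.40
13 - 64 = -51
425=425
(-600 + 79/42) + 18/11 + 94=-232147/462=-502.48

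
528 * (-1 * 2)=-1056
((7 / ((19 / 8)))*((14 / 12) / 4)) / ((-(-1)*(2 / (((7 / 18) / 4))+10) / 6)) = 343 / 2033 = 0.17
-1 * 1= -1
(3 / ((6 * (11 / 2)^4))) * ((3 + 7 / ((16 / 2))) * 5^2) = 775 / 14641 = 0.05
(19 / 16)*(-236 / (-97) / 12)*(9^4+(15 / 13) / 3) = 47809529 / 30264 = 1579.75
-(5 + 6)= -11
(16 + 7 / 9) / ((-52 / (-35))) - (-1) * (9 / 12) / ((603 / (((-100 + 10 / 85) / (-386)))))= 580909403 / 51439518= 11.29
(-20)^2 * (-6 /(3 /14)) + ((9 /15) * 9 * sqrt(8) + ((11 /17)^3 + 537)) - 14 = -52454770 /4913 + 54 * sqrt(2) /5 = -10661.46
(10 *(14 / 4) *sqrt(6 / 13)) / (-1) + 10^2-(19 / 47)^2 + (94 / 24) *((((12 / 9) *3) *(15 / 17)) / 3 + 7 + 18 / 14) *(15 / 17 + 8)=11503207081 / 26812842-35 *sqrt(78) / 13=405.24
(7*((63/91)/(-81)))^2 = 49/13689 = 0.00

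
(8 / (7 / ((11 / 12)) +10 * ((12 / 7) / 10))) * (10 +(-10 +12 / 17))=154 / 255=0.60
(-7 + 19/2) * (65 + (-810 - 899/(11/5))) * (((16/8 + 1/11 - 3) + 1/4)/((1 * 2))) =920025/968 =950.44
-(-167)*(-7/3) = -1169/3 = -389.67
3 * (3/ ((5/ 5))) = 9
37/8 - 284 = -279.38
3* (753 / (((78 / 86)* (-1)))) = -32379 / 13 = -2490.69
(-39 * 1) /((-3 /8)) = 104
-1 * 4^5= -1024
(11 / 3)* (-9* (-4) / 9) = 44 / 3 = 14.67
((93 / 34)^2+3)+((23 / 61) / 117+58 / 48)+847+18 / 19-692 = 52557747499 / 313514136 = 167.64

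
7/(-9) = -7/9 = -0.78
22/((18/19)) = 209/9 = 23.22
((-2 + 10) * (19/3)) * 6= 304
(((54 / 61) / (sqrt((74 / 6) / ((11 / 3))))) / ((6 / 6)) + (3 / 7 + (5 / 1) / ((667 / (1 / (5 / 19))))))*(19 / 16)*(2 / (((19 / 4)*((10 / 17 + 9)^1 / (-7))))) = -3213*sqrt(407) / 367891 - 18139 / 108721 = -0.34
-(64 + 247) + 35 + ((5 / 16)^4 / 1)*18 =-9038343 / 32768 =-275.83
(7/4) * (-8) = -14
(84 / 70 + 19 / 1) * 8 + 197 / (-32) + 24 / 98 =1220599 / 7840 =155.69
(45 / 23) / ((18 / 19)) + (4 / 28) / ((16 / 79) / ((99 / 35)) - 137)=711800039 / 344835274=2.06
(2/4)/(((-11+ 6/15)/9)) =-45/106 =-0.42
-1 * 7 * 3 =-21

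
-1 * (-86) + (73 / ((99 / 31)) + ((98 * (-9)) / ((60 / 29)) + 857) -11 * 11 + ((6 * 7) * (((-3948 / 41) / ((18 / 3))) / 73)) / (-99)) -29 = 1154565719 / 2963070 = 389.65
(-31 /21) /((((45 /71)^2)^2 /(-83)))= 65384255213 /86113125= 759.28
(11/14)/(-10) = -11/140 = -0.08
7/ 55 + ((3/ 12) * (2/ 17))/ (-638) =13799/ 108460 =0.13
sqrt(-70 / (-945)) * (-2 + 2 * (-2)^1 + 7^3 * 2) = 680 * sqrt(6) / 9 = 185.07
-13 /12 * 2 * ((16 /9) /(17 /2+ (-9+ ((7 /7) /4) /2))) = 832 /81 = 10.27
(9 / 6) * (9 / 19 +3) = 5.21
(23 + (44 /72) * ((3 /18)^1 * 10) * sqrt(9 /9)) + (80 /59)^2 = 4860457 /187974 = 25.86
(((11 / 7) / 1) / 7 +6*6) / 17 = 1775 / 833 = 2.13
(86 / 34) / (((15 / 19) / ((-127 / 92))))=-103759 / 23460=-4.42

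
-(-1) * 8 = 8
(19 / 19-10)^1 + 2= -7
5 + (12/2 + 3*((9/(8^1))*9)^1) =331/8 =41.38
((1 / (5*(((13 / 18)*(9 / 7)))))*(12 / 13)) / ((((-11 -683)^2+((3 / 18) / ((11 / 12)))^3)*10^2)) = 0.00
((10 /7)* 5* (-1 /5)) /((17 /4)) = -40 /119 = -0.34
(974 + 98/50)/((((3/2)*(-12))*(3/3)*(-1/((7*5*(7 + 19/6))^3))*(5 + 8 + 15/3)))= 1055317517065/7776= 135714701.27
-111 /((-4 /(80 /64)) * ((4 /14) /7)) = 27195 /32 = 849.84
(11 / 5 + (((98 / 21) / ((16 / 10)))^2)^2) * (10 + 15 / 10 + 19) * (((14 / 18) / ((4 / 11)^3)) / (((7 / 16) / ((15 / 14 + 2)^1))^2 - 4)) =-9243.90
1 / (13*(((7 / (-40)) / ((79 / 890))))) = -316 / 8099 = -0.04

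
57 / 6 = 19 / 2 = 9.50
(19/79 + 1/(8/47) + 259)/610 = 167553/385520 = 0.43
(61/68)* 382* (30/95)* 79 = 2761287/323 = 8548.88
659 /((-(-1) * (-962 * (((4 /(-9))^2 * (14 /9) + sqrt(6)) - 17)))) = 350219619 * sqrt(6) /139389870230 + 5846121459 /139389870230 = 0.05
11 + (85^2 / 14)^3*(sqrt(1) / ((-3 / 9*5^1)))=-226289679191 / 2744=-82467084.25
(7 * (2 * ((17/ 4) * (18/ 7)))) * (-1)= -153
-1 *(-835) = 835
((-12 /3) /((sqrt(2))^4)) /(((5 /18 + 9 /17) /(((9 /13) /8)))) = -1377 /12844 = -0.11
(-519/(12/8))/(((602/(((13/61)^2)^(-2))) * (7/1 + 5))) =-2395330493/103162332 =-23.22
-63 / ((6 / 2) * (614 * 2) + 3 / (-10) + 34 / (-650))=-5850 / 342053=-0.02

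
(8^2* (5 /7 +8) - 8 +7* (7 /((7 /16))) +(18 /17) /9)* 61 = 4804238 /119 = 40371.75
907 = 907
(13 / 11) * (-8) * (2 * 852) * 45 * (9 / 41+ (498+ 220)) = -21348325440 / 41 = -520690864.39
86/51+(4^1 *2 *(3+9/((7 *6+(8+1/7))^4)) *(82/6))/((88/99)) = 3542585444002/9556824771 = 370.69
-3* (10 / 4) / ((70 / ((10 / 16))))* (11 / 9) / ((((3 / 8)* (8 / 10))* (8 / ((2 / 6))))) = -275 / 24192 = -0.01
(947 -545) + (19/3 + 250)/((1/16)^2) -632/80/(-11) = 21787937/330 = 66024.05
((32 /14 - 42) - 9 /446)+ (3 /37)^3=-6283471009 /158138666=-39.73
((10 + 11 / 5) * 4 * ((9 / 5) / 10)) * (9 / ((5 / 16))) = 158112 / 625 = 252.98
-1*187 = -187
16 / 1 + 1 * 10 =26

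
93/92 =1.01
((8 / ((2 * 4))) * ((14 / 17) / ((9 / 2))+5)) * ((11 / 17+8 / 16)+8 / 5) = 370331 / 26010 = 14.24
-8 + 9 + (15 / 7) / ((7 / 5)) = 124 / 49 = 2.53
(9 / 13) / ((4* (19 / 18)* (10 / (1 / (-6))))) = -27 / 9880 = -0.00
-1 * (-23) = 23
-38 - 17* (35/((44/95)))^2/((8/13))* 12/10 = -1466270147/7744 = -189342.74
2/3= 0.67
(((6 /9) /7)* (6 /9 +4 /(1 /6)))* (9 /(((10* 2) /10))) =74 /7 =10.57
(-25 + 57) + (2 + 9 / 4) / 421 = 53905 / 1684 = 32.01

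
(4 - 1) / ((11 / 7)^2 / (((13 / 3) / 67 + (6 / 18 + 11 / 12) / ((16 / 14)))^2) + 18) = 2720352649 / 17990731062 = 0.15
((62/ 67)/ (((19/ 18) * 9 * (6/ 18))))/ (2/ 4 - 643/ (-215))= 159960/ 1910773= 0.08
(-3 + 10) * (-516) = -3612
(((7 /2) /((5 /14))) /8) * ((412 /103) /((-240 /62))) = -1519 /1200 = -1.27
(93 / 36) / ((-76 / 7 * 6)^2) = 1519 / 2495232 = 0.00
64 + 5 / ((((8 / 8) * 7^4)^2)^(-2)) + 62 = 166164652848131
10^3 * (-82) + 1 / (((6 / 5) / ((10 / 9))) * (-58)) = -128412025 / 1566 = -82000.02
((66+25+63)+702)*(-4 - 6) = -8560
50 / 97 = 0.52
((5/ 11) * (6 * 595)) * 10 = 178500/ 11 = 16227.27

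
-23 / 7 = -3.29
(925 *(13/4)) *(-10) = -60125/2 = -30062.50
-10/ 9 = -1.11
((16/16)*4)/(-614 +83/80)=-0.01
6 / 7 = 0.86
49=49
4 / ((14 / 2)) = 4 / 7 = 0.57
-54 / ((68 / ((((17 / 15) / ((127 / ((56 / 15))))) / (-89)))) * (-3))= -28 / 282575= -0.00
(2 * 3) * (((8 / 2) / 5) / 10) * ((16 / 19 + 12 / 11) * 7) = 33936 / 5225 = 6.49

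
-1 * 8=-8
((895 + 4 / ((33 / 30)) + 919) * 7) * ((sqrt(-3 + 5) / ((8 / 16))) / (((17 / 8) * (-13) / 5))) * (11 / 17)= -4214.65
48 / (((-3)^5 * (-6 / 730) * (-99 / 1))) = -5840 / 24057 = -0.24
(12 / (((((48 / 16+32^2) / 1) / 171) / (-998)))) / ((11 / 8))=-16383168 / 11297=-1450.22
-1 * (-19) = 19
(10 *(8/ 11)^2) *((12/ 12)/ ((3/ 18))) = 3840/ 121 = 31.74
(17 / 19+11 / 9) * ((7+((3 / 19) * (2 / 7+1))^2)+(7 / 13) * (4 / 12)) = 1803249062 / 117967941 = 15.29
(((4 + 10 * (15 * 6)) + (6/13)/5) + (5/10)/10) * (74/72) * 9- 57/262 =8363.10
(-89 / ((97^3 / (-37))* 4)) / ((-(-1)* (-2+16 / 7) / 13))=299663 / 7301384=0.04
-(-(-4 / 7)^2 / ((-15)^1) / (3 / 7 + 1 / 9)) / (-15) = 8 / 2975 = 0.00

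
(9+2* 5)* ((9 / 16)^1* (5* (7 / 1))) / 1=5985 / 16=374.06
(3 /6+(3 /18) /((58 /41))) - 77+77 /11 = -24145 /348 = -69.38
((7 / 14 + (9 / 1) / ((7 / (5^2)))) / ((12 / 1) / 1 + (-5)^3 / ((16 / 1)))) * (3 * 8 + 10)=124304 / 469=265.04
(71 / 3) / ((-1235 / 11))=-781 / 3705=-0.21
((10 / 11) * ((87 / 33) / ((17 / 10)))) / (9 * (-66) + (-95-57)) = -1450 / 767261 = -0.00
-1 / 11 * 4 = -4 / 11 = -0.36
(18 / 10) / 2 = 9 / 10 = 0.90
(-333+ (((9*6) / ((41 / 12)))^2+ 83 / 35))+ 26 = -54.83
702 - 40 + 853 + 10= 1525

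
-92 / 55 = -1.67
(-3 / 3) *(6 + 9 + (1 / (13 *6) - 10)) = -391 / 78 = -5.01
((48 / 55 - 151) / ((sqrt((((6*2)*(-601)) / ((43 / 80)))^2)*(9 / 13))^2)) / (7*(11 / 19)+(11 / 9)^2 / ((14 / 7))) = -49022956723 / 135236151021312000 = -0.00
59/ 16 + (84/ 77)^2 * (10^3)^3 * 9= 20736000007139/ 1936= 10710743805.34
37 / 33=1.12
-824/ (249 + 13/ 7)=-1442/ 439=-3.28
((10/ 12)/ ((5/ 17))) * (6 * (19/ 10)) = 323/ 10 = 32.30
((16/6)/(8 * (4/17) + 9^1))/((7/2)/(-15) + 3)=272/3071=0.09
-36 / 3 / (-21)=4 / 7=0.57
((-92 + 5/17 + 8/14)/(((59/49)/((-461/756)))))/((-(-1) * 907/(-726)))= -67216105/1819442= -36.94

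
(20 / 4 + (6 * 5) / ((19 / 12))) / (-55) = -91 / 209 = -0.44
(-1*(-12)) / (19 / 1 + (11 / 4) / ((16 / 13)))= 256 / 453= 0.57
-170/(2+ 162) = -85/82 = -1.04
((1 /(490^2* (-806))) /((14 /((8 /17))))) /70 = -1 /403006649500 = -0.00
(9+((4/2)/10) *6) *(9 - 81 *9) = -7344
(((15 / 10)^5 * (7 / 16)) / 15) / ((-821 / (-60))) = 1701 / 105088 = 0.02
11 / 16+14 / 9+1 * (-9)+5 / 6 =-853 / 144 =-5.92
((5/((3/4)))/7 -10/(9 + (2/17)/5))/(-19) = 2510/306033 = 0.01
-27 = -27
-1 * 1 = -1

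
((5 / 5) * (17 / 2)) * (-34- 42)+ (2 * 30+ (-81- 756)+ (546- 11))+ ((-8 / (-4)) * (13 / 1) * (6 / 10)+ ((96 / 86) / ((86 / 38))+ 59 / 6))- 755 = -89699063 / 55470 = -1617.07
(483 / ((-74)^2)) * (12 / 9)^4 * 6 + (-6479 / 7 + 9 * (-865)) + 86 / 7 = -750056792 / 86247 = -8696.61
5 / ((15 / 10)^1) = 10 / 3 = 3.33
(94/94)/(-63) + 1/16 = 47/1008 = 0.05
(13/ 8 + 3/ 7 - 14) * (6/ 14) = -2007/ 392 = -5.12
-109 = -109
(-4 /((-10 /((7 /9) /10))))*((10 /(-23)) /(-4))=7 /2070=0.00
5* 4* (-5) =-100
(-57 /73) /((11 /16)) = -912 /803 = -1.14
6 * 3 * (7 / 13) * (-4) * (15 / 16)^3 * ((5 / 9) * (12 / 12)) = -118125 / 6656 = -17.75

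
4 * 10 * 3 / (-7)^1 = -120 / 7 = -17.14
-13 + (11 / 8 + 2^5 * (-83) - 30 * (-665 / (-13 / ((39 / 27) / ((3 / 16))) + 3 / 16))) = -127741 / 8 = -15967.62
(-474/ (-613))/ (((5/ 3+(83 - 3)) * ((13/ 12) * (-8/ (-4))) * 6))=0.00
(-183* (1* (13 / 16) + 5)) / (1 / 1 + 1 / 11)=-62403 / 64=-975.05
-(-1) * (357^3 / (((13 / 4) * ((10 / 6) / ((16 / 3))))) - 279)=2911936617 / 65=44799024.88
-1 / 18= -0.06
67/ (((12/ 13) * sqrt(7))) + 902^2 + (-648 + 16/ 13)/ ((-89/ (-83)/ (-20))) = 871 * sqrt(7)/ 84 + 955297108/ 1157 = 825694.77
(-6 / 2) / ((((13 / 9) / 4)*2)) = -54 / 13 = -4.15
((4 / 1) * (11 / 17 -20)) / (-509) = 1316 / 8653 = 0.15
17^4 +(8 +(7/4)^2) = 83532.06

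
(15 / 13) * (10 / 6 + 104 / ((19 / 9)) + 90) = 40165 / 247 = 162.61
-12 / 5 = -2.40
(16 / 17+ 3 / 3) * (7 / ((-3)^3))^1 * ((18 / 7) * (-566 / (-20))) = -3113 / 85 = -36.62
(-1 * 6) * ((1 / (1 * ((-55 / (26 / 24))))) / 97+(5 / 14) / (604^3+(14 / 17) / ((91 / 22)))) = 2215700318429 / 1818593161706860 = 0.00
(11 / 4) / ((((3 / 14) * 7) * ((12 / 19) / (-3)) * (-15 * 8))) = 209 / 2880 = 0.07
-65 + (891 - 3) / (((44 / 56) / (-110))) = -124385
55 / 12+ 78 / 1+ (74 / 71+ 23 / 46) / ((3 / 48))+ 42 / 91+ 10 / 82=48973177 / 454116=107.84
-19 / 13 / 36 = -19 / 468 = -0.04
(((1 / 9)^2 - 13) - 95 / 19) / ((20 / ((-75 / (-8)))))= -7285 / 864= -8.43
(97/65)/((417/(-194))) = -18818/27105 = -0.69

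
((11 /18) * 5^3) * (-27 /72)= -1375 /48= -28.65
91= 91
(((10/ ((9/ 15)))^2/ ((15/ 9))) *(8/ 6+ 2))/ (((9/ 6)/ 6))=20000/ 9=2222.22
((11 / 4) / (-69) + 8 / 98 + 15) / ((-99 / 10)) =-1.52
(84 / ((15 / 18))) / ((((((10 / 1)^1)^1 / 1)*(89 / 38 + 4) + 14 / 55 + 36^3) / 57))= 6004152 / 48822061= 0.12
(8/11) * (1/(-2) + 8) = 60/11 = 5.45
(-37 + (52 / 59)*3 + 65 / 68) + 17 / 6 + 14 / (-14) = -379937 / 12036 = -31.57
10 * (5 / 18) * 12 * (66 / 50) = 44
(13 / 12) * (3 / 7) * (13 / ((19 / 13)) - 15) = -377 / 133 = -2.83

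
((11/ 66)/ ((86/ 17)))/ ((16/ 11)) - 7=-6.98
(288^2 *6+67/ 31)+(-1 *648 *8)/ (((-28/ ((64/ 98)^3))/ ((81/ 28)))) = 88963996777603/ 178708831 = 497815.34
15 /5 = 3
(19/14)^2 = 361/196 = 1.84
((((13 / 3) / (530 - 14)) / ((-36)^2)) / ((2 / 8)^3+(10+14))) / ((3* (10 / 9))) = 13 / 160601130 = 0.00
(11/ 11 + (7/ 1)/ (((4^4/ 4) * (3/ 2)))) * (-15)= -515/ 32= -16.09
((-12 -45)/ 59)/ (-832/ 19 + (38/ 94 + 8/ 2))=50901/ 2075089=0.02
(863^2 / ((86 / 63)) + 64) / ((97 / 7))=328481657 / 8342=39376.85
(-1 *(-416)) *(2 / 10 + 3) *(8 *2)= 106496 / 5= 21299.20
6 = 6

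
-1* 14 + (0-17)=-31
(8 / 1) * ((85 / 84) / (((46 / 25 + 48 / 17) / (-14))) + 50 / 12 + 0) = 8950 / 991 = 9.03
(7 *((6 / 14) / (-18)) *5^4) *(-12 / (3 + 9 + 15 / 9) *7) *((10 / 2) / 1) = 131250 / 41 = 3201.22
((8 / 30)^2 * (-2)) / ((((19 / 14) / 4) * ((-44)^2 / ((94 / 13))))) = -10528 / 6724575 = -0.00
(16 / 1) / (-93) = -16 / 93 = -0.17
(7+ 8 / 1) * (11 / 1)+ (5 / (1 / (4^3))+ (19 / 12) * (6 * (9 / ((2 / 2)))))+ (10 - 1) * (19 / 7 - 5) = 7699 / 14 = 549.93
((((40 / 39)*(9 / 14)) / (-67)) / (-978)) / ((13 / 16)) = 160 / 12919543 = 0.00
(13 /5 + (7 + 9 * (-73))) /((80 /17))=-55029 /400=-137.57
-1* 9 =-9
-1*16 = -16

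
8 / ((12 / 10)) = 20 / 3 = 6.67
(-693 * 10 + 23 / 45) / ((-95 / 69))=7172021 / 1425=5033.00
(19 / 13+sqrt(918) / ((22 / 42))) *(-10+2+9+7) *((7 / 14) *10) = 760 / 13+2520 *sqrt(102) / 11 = 2372.17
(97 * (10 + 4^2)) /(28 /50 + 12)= 31525 /157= 200.80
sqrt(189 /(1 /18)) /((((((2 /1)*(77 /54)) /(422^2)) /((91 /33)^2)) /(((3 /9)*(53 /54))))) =5582844358*sqrt(42) /3993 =9061098.58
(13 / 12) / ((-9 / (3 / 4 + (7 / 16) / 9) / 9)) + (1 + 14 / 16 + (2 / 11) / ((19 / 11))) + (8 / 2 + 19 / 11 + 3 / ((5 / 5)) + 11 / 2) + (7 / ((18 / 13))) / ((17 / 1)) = 96021617 / 6139584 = 15.64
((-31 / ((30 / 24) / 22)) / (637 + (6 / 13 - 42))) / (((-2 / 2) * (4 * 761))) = 8866 / 29454505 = 0.00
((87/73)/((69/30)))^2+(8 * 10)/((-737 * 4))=501454480/2077633217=0.24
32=32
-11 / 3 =-3.67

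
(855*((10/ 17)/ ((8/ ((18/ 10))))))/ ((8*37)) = 7695/ 20128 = 0.38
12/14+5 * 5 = 181/7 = 25.86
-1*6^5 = -7776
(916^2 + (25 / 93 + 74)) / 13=78039115 / 1209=64548.48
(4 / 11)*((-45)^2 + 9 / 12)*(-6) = -48618 / 11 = -4419.82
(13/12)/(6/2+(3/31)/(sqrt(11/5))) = 137423/380376 - 403 * sqrt(55)/380376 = 0.35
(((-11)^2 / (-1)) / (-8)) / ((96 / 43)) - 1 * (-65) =55123 / 768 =71.77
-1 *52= -52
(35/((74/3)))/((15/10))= 35/37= 0.95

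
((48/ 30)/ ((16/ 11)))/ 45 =11/ 450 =0.02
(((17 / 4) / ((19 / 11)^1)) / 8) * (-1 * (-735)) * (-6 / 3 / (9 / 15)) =-229075 / 304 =-753.54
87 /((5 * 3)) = 29 /5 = 5.80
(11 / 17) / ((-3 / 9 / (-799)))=1551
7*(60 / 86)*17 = 3570 / 43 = 83.02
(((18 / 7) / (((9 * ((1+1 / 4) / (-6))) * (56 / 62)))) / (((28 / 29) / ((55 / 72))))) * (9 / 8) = -29667 / 21952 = -1.35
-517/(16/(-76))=9823/4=2455.75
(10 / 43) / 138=5 / 2967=0.00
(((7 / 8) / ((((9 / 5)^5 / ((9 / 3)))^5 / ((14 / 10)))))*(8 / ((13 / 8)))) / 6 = 11682510375976562500 / 115218195555482514247077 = 0.00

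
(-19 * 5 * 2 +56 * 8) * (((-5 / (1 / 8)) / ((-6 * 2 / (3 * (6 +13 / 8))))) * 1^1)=39345 / 2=19672.50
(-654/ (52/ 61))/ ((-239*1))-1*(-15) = 113157/ 6214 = 18.21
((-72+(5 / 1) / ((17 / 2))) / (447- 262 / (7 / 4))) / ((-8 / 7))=29743 / 141508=0.21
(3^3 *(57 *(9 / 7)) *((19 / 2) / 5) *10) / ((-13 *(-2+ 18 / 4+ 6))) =-526338 / 1547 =-340.23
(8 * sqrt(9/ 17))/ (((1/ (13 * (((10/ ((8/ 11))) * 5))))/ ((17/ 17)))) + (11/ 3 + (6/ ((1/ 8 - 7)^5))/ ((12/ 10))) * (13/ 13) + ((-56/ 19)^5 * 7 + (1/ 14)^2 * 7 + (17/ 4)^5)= -893188499623554743003/ 5359579277458560000 + 21450 * sqrt(17)/ 17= 5035.74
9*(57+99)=1404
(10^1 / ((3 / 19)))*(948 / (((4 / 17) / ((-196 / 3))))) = -50013320 / 3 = -16671106.67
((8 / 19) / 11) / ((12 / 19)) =2 / 33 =0.06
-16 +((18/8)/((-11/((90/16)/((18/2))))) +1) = -5325/352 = -15.13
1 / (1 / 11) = 11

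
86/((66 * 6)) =43/198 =0.22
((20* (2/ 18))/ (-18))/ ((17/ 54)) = -20/ 51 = -0.39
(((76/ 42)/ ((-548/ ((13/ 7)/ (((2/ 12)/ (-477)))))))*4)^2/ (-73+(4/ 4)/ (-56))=-592269515136/ 8774676421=-67.50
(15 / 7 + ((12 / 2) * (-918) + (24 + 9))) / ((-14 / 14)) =38310 / 7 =5472.86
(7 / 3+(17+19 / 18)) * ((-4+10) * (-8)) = -2936 / 3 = -978.67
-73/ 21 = -3.48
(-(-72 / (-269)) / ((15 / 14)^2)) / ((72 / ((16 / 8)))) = -392 / 60525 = -0.01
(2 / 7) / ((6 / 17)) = 17 / 21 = 0.81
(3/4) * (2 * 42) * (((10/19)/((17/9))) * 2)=11340/323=35.11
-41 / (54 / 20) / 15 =-1.01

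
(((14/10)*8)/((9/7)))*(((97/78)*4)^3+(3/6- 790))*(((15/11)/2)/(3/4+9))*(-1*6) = 61984555472/25447851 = 2435.75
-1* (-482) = 482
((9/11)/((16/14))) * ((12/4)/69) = 63/2024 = 0.03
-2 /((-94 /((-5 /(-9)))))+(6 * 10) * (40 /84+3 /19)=2141045 /56259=38.06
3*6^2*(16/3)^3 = 16384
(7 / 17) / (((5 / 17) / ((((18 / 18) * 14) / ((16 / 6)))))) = 147 / 20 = 7.35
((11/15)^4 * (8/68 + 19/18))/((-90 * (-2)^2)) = -0.00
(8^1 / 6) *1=4 / 3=1.33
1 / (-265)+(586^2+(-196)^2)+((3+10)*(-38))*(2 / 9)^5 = 5974584200651 / 15647985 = 381811.73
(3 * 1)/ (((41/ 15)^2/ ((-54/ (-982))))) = 18225/ 825371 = 0.02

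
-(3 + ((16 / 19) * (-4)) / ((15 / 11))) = -151 / 285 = -0.53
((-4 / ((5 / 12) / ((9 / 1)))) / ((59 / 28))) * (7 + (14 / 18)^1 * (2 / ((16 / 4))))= -89376 / 295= -302.97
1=1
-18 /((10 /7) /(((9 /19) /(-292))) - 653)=1134 /96619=0.01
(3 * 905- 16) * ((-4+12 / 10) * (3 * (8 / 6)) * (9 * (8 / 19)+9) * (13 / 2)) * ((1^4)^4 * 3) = -716195844 / 95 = -7538903.62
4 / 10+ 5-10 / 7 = 139 / 35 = 3.97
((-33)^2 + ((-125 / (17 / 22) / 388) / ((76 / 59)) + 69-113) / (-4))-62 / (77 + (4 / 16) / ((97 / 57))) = 32989954931073 / 30010586336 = 1099.28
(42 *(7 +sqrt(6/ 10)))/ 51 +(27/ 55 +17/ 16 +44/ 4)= 14 *sqrt(15)/ 85 +274039/ 14960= 18.96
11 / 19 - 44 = -825 / 19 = -43.42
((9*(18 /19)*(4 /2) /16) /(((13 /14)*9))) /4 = 0.03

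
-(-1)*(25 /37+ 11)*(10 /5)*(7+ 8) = 12960 /37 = 350.27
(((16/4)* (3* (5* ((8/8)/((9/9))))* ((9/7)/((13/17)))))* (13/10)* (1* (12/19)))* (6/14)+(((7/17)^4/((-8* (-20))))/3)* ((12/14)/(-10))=2208161287067/62206440800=35.50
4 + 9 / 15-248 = -1217 / 5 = -243.40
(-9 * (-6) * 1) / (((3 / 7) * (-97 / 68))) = -8568 / 97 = -88.33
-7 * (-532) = 3724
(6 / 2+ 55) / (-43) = -58 / 43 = -1.35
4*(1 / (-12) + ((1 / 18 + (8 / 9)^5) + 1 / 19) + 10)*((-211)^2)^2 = 94109336346557945 / 1121931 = 83881572348.53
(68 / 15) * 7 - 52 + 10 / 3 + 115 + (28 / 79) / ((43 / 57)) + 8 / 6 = 1696289 / 16985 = 99.87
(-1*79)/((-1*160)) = 79/160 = 0.49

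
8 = 8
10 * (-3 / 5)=-6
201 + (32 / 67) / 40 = 67339 / 335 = 201.01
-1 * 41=-41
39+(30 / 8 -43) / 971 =151319 / 3884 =38.96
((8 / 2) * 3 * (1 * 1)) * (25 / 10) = 30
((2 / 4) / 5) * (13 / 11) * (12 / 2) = 39 / 55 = 0.71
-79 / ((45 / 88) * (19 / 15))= -6952 / 57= -121.96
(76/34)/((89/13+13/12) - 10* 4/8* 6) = -5928/58531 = -0.10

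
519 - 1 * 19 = 500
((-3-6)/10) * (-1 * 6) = 27/5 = 5.40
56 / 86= 28 / 43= 0.65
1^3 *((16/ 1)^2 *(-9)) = -2304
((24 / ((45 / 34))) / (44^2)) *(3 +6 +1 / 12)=1853 / 21780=0.09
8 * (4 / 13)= 32 / 13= 2.46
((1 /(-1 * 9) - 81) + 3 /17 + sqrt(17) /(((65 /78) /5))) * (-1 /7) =1769 /153 - 6 * sqrt(17) /7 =8.03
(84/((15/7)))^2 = 38416/25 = 1536.64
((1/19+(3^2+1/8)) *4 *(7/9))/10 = 217/76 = 2.86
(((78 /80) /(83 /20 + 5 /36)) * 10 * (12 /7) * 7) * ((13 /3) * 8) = 182520 /193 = 945.70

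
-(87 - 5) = -82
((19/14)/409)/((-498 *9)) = -19/25663932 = -0.00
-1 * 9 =-9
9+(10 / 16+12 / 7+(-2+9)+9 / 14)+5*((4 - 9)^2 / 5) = 2463 / 56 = 43.98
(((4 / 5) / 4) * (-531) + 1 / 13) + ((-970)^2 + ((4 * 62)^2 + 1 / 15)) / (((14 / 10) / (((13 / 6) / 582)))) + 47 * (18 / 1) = 16232154089 / 4766580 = 3405.41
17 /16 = 1.06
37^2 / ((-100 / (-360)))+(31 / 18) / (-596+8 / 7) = 1846966099 / 374760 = 4928.40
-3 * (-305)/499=915/499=1.83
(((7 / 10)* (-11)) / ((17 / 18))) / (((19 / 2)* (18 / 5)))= -77 / 323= -0.24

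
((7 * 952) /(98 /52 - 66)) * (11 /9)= -1905904 /15003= -127.03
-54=-54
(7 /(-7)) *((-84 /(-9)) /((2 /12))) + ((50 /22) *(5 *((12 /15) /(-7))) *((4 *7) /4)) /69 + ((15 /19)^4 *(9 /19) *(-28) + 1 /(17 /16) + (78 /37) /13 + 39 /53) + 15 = -2784565701370864 /62652195683517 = -44.44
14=14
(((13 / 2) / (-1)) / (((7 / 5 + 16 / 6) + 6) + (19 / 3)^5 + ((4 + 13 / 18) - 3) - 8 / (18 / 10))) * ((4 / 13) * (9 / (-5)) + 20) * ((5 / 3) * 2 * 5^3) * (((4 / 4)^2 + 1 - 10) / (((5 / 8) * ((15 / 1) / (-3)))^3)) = -838729728 / 619470925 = -1.35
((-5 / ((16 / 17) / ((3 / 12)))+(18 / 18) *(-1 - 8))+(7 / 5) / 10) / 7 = -16301 / 11200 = -1.46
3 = 3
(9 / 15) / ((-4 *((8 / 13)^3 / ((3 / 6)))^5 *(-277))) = 153557679042272271 / 6237485483908136960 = 0.02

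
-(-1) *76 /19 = 4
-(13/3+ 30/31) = -5.30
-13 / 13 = -1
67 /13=5.15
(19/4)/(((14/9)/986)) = 84303/28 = 3010.82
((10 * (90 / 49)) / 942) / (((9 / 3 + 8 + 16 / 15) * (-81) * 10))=-25 / 12531897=-0.00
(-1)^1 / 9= -1 / 9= -0.11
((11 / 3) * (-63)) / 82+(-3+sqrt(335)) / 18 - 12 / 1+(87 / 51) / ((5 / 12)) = -113851 / 10455+sqrt(335) / 18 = -9.87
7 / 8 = 0.88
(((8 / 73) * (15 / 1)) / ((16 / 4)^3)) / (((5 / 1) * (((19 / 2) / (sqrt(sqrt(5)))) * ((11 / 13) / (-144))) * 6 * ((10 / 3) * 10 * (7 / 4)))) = -702 * 5^(1 / 4) / 2669975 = -0.00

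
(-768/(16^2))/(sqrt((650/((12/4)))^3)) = -9 * sqrt(78)/84500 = -0.00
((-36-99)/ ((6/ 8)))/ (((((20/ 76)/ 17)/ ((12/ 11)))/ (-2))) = 279072/ 11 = 25370.18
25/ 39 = 0.64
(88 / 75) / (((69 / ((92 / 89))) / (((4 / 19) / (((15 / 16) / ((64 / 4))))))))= 360448 / 5707125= 0.06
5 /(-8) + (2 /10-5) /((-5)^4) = -15817 /25000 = -0.63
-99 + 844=745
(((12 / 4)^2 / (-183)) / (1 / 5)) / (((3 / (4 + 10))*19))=-70 / 1159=-0.06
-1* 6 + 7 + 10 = 11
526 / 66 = 7.97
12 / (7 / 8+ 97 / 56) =336 / 73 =4.60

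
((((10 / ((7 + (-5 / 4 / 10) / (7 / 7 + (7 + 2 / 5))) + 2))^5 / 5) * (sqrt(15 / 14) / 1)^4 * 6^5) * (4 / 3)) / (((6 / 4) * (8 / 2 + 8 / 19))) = 153720176246784000000 / 250793089267291099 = 612.94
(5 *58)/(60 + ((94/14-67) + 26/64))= 64960/27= 2405.93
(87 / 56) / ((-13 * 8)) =-87 / 5824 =-0.01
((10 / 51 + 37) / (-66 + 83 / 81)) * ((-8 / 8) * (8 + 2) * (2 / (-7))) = -146340 / 89471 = -1.64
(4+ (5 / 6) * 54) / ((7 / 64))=448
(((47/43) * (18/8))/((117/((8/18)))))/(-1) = -47/5031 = -0.01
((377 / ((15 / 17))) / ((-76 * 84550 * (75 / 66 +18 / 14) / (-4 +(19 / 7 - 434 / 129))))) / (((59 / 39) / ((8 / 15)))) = 405087254 / 9001096824375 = 0.00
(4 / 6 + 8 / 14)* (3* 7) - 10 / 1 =16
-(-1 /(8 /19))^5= 2476099 /32768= 75.56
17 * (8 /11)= 136 /11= 12.36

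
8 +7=15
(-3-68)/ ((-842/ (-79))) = -5609/ 842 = -6.66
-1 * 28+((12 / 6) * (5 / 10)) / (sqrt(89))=-28+sqrt(89) / 89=-27.89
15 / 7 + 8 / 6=73 / 21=3.48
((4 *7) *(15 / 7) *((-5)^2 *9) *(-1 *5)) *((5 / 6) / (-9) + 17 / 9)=-121250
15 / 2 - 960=-1905 / 2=-952.50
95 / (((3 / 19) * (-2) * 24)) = -1805 / 144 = -12.53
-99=-99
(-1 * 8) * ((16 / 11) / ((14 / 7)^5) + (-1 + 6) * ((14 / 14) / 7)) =-468 / 77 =-6.08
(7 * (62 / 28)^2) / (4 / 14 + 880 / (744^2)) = 119.46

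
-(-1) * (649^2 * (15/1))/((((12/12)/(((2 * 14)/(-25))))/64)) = -2264376576/5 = -452875315.20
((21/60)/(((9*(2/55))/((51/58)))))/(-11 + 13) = 1309/2784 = 0.47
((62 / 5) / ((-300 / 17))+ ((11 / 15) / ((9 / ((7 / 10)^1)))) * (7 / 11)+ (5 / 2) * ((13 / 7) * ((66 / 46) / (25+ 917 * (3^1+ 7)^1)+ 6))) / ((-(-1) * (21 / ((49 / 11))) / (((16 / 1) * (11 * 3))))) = 3045.45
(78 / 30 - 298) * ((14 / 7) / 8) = -1477 / 20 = -73.85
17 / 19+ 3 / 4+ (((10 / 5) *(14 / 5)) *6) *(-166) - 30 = -2130263 / 380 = -5605.96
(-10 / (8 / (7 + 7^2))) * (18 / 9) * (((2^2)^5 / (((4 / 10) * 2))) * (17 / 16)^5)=-248474975 / 1024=-242651.34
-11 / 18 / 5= -11 / 90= -0.12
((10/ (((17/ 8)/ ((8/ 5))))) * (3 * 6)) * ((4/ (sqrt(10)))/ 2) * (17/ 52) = 28.02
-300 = -300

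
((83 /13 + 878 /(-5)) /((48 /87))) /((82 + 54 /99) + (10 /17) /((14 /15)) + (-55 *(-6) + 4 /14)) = -417533039 /562869840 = -0.74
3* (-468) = -1404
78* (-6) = -468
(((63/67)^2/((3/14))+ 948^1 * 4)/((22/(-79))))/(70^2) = -134622399/48391420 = -2.78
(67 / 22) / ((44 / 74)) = 2479 / 484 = 5.12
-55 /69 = -0.80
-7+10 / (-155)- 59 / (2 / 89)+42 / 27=-1468103 / 558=-2631.01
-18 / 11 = -1.64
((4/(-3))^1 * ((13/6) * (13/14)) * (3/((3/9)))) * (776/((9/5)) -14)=-634426/63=-10070.25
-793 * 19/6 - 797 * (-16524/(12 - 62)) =-39885559/150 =-265903.73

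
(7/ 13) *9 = 63/ 13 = 4.85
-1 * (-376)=376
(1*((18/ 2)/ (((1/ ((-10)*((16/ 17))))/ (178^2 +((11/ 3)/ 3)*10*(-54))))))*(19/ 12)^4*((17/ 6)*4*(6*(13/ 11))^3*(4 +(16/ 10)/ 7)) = -375608942593664/ 1331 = -282200557921.61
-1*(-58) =58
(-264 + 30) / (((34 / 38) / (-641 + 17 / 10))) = 14211639 / 85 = 167195.75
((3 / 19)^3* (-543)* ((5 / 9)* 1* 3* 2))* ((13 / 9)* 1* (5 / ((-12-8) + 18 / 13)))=2294175 / 829939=2.76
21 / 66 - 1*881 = -19375 / 22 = -880.68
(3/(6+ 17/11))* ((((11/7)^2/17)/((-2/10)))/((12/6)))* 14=-19965/9877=-2.02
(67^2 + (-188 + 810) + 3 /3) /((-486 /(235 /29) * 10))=-8.52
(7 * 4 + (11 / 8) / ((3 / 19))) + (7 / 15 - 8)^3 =-10552051 / 27000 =-390.82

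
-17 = -17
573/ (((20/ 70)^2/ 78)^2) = 2092550733/ 4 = 523137683.25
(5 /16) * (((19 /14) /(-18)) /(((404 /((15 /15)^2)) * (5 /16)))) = -19 /101808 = -0.00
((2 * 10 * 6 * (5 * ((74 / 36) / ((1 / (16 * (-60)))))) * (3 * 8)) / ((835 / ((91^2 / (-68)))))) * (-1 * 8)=-94125158400 / 2839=-33154335.47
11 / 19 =0.58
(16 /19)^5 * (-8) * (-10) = 33.88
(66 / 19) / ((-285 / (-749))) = 16478 / 1805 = 9.13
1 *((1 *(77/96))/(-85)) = -0.01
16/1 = 16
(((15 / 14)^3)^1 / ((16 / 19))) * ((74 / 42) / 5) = 158175 / 307328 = 0.51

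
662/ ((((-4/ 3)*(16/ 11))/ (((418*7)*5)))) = -79901745/ 16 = -4993859.06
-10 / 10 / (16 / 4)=-1 / 4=-0.25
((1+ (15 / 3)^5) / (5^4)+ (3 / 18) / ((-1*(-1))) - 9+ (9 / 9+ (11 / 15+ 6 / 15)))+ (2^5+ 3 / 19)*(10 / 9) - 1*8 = 5564467 / 213750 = 26.03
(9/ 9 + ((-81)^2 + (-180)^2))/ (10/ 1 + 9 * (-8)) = -628.42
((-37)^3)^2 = 2565726409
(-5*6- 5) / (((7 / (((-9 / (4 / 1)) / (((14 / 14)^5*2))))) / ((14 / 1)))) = 315 / 4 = 78.75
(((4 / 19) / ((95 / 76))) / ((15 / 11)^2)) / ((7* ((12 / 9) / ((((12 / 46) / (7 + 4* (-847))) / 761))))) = -968 / 983828314875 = -0.00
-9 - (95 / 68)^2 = -50641 / 4624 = -10.95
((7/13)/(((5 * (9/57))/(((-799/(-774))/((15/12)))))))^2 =45170701156/142374155625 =0.32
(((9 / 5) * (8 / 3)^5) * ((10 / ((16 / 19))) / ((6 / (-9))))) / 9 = -38912 / 81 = -480.40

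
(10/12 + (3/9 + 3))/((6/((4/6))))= 25/54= 0.46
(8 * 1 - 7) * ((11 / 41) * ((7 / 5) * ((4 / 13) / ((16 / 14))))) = 539 / 5330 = 0.10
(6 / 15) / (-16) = -0.02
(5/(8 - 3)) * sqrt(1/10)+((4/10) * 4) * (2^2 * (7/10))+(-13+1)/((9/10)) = -664/75+sqrt(10)/10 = -8.54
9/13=0.69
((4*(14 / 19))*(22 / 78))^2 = 379456 / 549081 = 0.69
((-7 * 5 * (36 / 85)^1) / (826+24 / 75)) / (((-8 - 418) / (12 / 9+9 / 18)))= 0.00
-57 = -57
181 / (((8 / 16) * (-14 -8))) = -181 / 11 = -16.45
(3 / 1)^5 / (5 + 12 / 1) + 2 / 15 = 3679 / 255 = 14.43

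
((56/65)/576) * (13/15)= 7/5400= 0.00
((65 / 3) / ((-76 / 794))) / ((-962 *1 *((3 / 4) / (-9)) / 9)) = -17865 / 703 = -25.41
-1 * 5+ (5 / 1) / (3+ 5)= -35 / 8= -4.38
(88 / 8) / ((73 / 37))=407 / 73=5.58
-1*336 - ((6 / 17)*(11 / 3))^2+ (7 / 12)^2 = -14038511 / 41616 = -337.33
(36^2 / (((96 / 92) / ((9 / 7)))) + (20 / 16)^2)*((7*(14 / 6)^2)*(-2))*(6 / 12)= -8772127 / 144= -60917.55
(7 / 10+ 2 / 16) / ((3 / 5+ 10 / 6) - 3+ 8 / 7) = 693 / 344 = 2.01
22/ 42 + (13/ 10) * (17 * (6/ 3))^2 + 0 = 157849/ 105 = 1503.32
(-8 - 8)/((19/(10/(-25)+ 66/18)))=-784/285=-2.75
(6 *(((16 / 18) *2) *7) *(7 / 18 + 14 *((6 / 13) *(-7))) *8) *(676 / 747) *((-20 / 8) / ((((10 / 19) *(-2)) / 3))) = -172707.63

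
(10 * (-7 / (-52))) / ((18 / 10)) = 0.75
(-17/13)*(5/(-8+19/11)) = 935/897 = 1.04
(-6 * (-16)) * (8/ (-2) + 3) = -96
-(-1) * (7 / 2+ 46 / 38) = 179 / 38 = 4.71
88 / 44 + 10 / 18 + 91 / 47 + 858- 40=347914 / 423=822.49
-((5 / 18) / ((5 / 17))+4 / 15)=-109 / 90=-1.21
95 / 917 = 0.10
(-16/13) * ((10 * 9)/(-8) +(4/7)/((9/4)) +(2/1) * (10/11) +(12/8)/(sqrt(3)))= 7828/693- 8 * sqrt(3)/13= 10.23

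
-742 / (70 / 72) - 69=-4161 / 5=-832.20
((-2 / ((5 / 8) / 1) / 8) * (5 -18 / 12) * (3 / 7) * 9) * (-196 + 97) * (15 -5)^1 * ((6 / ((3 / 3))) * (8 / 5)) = 256608 / 5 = 51321.60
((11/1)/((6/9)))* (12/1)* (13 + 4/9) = 2662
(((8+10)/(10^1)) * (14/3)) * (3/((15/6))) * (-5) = -252/5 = -50.40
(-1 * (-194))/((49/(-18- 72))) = -17460/49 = -356.33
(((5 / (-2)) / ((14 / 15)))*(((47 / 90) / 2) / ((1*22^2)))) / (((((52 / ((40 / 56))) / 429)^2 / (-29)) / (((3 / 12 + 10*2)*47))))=1945852875 / 1404928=1385.02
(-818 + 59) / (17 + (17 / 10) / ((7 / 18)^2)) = -16905 / 629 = -26.88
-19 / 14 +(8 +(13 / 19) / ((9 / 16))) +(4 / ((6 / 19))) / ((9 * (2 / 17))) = 142363 / 7182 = 19.82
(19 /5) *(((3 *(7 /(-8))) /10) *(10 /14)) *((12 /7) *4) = -171 /35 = -4.89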